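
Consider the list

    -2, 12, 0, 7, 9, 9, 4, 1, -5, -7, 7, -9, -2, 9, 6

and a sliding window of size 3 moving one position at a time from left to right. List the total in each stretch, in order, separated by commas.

10, 19, 16, 25, 22, 14, 0, -11, -5, -9, -4, -2, 13

-2 12 0 → sum 10
12 0 7 → sum 19
0 7 9 → sum 16
7 9 9 → sum 25
9 9 4 → sum 22
9 4 1 → sum 14
4 1 -5 → sum 0
1 -5 -7 → sum -11
-5 -7 7 → sum -5
-7 7 -9 → sum -9
7 -9 -2 → sum -4
-9 -2 9 → sum -2
-2 9 6 → sum 13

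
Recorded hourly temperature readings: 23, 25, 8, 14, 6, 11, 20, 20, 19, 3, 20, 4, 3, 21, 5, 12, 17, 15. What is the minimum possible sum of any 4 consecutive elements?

30

(23, 25, 8, 14) → sum 70
(25, 8, 14, 6) → sum 53
(8, 14, 6, 11) → sum 39
(14, 6, 11, 20) → sum 51
(6, 11, 20, 20) → sum 57
(11, 20, 20, 19) → sum 70
(20, 20, 19, 3) → sum 62
(20, 19, 3, 20) → sum 62
(19, 3, 20, 4) → sum 46
(3, 20, 4, 3) → sum 30
(20, 4, 3, 21) → sum 48
(4, 3, 21, 5) → sum 33
(3, 21, 5, 12) → sum 41
(21, 5, 12, 17) → sum 55
(5, 12, 17, 15) → sum 49
Minimum of these is 30.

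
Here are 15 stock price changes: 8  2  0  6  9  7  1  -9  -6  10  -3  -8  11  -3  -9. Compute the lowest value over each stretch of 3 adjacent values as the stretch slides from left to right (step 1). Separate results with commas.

0, 0, 0, 6, 1, -9, -9, -9, -6, -8, -8, -8, -9

(8, 2, 0) → min 0
(2, 0, 6) → min 0
(0, 6, 9) → min 0
(6, 9, 7) → min 6
(9, 7, 1) → min 1
(7, 1, -9) → min -9
(1, -9, -6) → min -9
(-9, -6, 10) → min -9
(-6, 10, -3) → min -6
(10, -3, -8) → min -8
(-3, -8, 11) → min -8
(-8, 11, -3) → min -8
(11, -3, -9) → min -9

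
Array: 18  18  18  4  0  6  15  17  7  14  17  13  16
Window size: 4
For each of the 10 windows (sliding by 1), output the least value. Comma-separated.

(18, 18, 18, 4) → min 4
(18, 18, 4, 0) → min 0
(18, 4, 0, 6) → min 0
(4, 0, 6, 15) → min 0
(0, 6, 15, 17) → min 0
(6, 15, 17, 7) → min 6
(15, 17, 7, 14) → min 7
(17, 7, 14, 17) → min 7
(7, 14, 17, 13) → min 7
(14, 17, 13, 16) → min 13

4, 0, 0, 0, 0, 6, 7, 7, 7, 13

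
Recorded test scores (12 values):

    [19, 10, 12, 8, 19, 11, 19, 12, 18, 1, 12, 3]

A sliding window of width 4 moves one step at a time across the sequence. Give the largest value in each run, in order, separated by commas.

(19, 10, 12, 8) → max 19
(10, 12, 8, 19) → max 19
(12, 8, 19, 11) → max 19
(8, 19, 11, 19) → max 19
(19, 11, 19, 12) → max 19
(11, 19, 12, 18) → max 19
(19, 12, 18, 1) → max 19
(12, 18, 1, 12) → max 18
(18, 1, 12, 3) → max 18

19, 19, 19, 19, 19, 19, 19, 18, 18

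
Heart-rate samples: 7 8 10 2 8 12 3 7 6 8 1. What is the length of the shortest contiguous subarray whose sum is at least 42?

6

add 7: running sum 7 < 42
add 8: running sum 15 < 42
add 10: running sum 25 < 42
add 2: running sum 27 < 42
add 8: running sum 35 < 42
end 5: [7, 8, 10, 2, 8, 12] sum 47, len 6
end 6: [8, 10, 2, 8, 12, 3] sum 43, len 6
end 7: [10, 2, 8, 12, 3, 7] sum 42, len 6
end 8: [10, 2, 8, 12, 3, 7, 6] sum 48, len 7
end 9: [8, 12, 3, 7, 6, 8] sum 44, len 6
end 10: [8, 12, 3, 7, 6, 8, 1] sum 45, len 7
Shortest qualifying length: 6.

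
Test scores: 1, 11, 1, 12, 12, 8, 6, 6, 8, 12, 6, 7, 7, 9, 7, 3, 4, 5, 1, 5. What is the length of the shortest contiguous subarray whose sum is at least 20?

add 1: running sum 1 < 20
add 11: running sum 12 < 20
add 1: running sum 13 < 20
end 3: [11, 1, 12] sum 24, len 3
end 4: [12, 12] sum 24, len 2
end 5: [12, 8] sum 20, len 2
end 6: [12, 8, 6] sum 26, len 3
end 7: [8, 6, 6] sum 20, len 3
end 8: [6, 6, 8] sum 20, len 3
end 9: [8, 12] sum 20, len 2
end 10: [8, 12, 6] sum 26, len 3
end 11: [12, 6, 7] sum 25, len 3
end 12: [6, 7, 7] sum 20, len 3
end 13: [7, 7, 9] sum 23, len 3
end 14: [7, 9, 7] sum 23, len 3
end 15: [7, 9, 7, 3] sum 26, len 4
end 16: [9, 7, 3, 4] sum 23, len 4
end 17: [9, 7, 3, 4, 5] sum 28, len 5
end 18: [7, 3, 4, 5, 1] sum 20, len 5
end 19: [7, 3, 4, 5, 1, 5] sum 25, len 6
Shortest qualifying length: 2.

2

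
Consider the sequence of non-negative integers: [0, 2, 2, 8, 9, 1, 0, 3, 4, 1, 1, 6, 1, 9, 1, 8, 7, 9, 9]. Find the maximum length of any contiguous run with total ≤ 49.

[0] sum 0 len 1
[0, 2] sum 2 len 2
[0, 2, 2] sum 4 len 3
[0, 2, 2, 8] sum 12 len 4
[0, 2, 2, 8, 9] sum 21 len 5
[0, 2, 2, 8, 9, 1] sum 22 len 6
[0, 2, 2, 8, 9, 1, 0] sum 22 len 7
[0, 2, 2, 8, 9, 1, 0, 3] sum 25 len 8
[0, 2, 2, 8, 9, 1, 0, 3, 4] sum 29 len 9
[0, 2, 2, 8, 9, 1, 0, 3, 4, 1] sum 30 len 10
[0, 2, 2, 8, 9, 1, 0, 3, 4, 1, 1] sum 31 len 11
[0, 2, 2, 8, 9, 1, 0, 3, 4, 1, 1, 6] sum 37 len 12
[0, 2, 2, 8, 9, 1, 0, 3, 4, 1, 1, 6, 1] sum 38 len 13
[0, 2, 2, 8, 9, 1, 0, 3, 4, 1, 1, 6, 1, 9] sum 47 len 14
[0, 2, 2, 8, 9, 1, 0, 3, 4, 1, 1, 6, 1, 9, 1] sum 48 len 15
[9, 1, 0, 3, 4, 1, 1, 6, 1, 9, 1, 8] sum 44 len 12
[1, 0, 3, 4, 1, 1, 6, 1, 9, 1, 8, 7] sum 42 len 12
[4, 1, 1, 6, 1, 9, 1, 8, 7, 9] sum 47 len 10
[1, 9, 1, 8, 7, 9, 9] sum 44 len 7
Longest length seen: 15.

15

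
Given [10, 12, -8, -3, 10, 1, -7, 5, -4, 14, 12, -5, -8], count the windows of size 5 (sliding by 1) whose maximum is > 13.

4

[10, 12, -8, -3, 10] → max 12
[12, -8, -3, 10, 1] → max 12
[-8, -3, 10, 1, -7] → max 10
[-3, 10, 1, -7, 5] → max 10
[10, 1, -7, 5, -4] → max 10
[1, -7, 5, -4, 14] → max 14  > 13 ✓
[-7, 5, -4, 14, 12] → max 14  > 13 ✓
[5, -4, 14, 12, -5] → max 14  > 13 ✓
[-4, 14, 12, -5, -8] → max 14  > 13 ✓
4 windows satisfy the condition.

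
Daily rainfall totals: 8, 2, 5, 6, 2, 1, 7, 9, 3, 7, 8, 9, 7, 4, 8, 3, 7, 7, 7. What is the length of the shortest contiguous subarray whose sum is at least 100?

17

Extend right; whenever the sum reaches 100, record the length and shrink from the left:
add 8: running sum 8 < 100
add 2: running sum 10 < 100
add 5: running sum 15 < 100
add 6: running sum 21 < 100
add 2: running sum 23 < 100
add 1: running sum 24 < 100
add 7: running sum 31 < 100
add 9: running sum 40 < 100
add 3: running sum 43 < 100
add 7: running sum 50 < 100
add 8: running sum 58 < 100
add 9: running sum 67 < 100
add 7: running sum 74 < 100
add 4: running sum 78 < 100
add 8: running sum 86 < 100
add 3: running sum 89 < 100
add 7: running sum 96 < 100
add 7: shortest ending here [8, 2, 5, 6, 2, 1, 7, 9, 3, 7, 8, 9, 7, 4, 8, 3, 7, 7] sum 103, len 18
add 7: shortest ending here [5, 6, 2, 1, 7, 9, 3, 7, 8, 9, 7, 4, 8, 3, 7, 7, 7] sum 100, len 17
Shortest qualifying length: 17.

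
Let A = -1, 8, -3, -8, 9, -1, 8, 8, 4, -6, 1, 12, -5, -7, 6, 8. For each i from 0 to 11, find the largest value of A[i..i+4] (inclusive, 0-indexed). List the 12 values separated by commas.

(-1, 8, -3, -8, 9) → max 9
(8, -3, -8, 9, -1) → max 9
(-3, -8, 9, -1, 8) → max 9
(-8, 9, -1, 8, 8) → max 9
(9, -1, 8, 8, 4) → max 9
(-1, 8, 8, 4, -6) → max 8
(8, 8, 4, -6, 1) → max 8
(8, 4, -6, 1, 12) → max 12
(4, -6, 1, 12, -5) → max 12
(-6, 1, 12, -5, -7) → max 12
(1, 12, -5, -7, 6) → max 12
(12, -5, -7, 6, 8) → max 12

9, 9, 9, 9, 9, 8, 8, 12, 12, 12, 12, 12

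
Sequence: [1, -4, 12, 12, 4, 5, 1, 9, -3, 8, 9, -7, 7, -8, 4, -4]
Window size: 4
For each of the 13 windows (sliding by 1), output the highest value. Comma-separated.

12, 12, 12, 12, 9, 9, 9, 9, 9, 9, 9, 7, 7

1 -4 12 12 → max 12
-4 12 12 4 → max 12
12 12 4 5 → max 12
12 4 5 1 → max 12
4 5 1 9 → max 9
5 1 9 -3 → max 9
1 9 -3 8 → max 9
9 -3 8 9 → max 9
-3 8 9 -7 → max 9
8 9 -7 7 → max 9
9 -7 7 -8 → max 9
-7 7 -8 4 → max 7
7 -8 4 -4 → max 7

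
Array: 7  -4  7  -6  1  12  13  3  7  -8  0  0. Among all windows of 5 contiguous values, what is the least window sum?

2

(7, -4, 7, -6, 1) → sum 5
(-4, 7, -6, 1, 12) → sum 10
(7, -6, 1, 12, 13) → sum 27
(-6, 1, 12, 13, 3) → sum 23
(1, 12, 13, 3, 7) → sum 36
(12, 13, 3, 7, -8) → sum 27
(13, 3, 7, -8, 0) → sum 15
(3, 7, -8, 0, 0) → sum 2
Least of these is 2.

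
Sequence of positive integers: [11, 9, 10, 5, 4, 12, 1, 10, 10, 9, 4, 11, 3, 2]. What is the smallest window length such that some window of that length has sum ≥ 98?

add 11: running sum 11 < 98
add 9: running sum 20 < 98
add 10: running sum 30 < 98
add 5: running sum 35 < 98
add 4: running sum 39 < 98
add 12: running sum 51 < 98
add 1: running sum 52 < 98
add 10: running sum 62 < 98
add 10: running sum 72 < 98
add 9: running sum 81 < 98
add 4: running sum 85 < 98
add 11: running sum 96 < 98
add 3: shortest ending here [11, 9, 10, 5, 4, 12, 1, 10, 10, 9, 4, 11, 3] sum 99, len 13
add 2: shortest ending here [11, 9, 10, 5, 4, 12, 1, 10, 10, 9, 4, 11, 3, 2] sum 101, len 14
Shortest qualifying length: 13.

13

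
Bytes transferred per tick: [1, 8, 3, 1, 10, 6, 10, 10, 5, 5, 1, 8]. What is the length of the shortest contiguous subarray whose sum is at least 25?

3

add 1: running sum 1 < 25
add 8: running sum 9 < 25
add 3: running sum 12 < 25
add 1: running sum 13 < 25
add 10: running sum 23 < 25
add 6: shortest ending here [8, 3, 1, 10, 6] sum 28, len 5
add 10: shortest ending here [10, 6, 10] sum 26, len 3
add 10: shortest ending here [6, 10, 10] sum 26, len 3
add 5: shortest ending here [10, 10, 5] sum 25, len 3
add 5: shortest ending here [10, 10, 5, 5] sum 30, len 4
add 1: shortest ending here [10, 10, 5, 5, 1] sum 31, len 5
add 8: shortest ending here [10, 5, 5, 1, 8] sum 29, len 5
Shortest qualifying length: 3.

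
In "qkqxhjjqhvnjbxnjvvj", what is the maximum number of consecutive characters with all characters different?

add q: [q] len 1
add k: [q, k] len 2
add q (repeat q, move left end past it): [k, q] len 2
add x: [k, q, x] len 3
add h: [k, q, x, h] len 4
add j: [k, q, x, h, j] len 5
add j (repeat j, move left end past it): [j] len 1
add q: [j, q] len 2
add h: [j, q, h] len 3
add v: [j, q, h, v] len 4
add n: [j, q, h, v, n] len 5
add j (repeat j, move left end past it): [q, h, v, n, j] len 5
add b: [q, h, v, n, j, b] len 6
add x: [q, h, v, n, j, b, x] len 7
add n (repeat n, move left end past it): [j, b, x, n] len 4
add j (repeat j, move left end past it): [b, x, n, j] len 4
add v: [b, x, n, j, v] len 5
add v (repeat v, move left end past it): [v] len 1
add j: [v, j] len 2
Longest all-distinct length: 7.

7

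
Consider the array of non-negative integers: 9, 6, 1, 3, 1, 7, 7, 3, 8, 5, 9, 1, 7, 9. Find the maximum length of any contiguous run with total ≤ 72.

13

→ 9: sum 9, len 1
→ 6: sum 15, len 2
→ 1: sum 16, len 3
→ 3: sum 19, len 4
→ 1: sum 20, len 5
→ 7: sum 27, len 6
→ 7: sum 34, len 7
→ 3: sum 37, len 8
→ 8: sum 45, len 9
→ 5: sum 50, len 10
→ 9: sum 59, len 11
→ 1: sum 60, len 12
→ 7: sum 67, len 13
→ 9 (dropped 9): sum 67, len 13
Longest length seen: 13.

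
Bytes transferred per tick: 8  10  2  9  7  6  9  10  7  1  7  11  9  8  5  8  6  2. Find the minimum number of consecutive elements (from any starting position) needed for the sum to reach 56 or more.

add 8: running sum 8 < 56
add 10: running sum 18 < 56
add 2: running sum 20 < 56
add 9: running sum 29 < 56
add 7: running sum 36 < 56
add 6: running sum 42 < 56
add 9: running sum 51 < 56
add 10: shortest ending here [8, 10, 2, 9, 7, 6, 9, 10] sum 61, len 8
add 7: shortest ending here [10, 2, 9, 7, 6, 9, 10, 7] sum 60, len 8
add 1: shortest ending here [10, 2, 9, 7, 6, 9, 10, 7, 1] sum 61, len 9
add 7: shortest ending here [9, 7, 6, 9, 10, 7, 1, 7] sum 56, len 8
add 11: shortest ending here [7, 6, 9, 10, 7, 1, 7, 11] sum 58, len 8
add 9: shortest ending here [6, 9, 10, 7, 1, 7, 11, 9] sum 60, len 8
add 8: shortest ending here [9, 10, 7, 1, 7, 11, 9, 8] sum 62, len 8
add 5: shortest ending here [10, 7, 1, 7, 11, 9, 8, 5] sum 58, len 8
add 8: shortest ending here [7, 1, 7, 11, 9, 8, 5, 8] sum 56, len 8
add 6: shortest ending here [7, 1, 7, 11, 9, 8, 5, 8, 6] sum 62, len 9
add 2: shortest ending here [7, 11, 9, 8, 5, 8, 6, 2] sum 56, len 8
Shortest qualifying length: 8.

8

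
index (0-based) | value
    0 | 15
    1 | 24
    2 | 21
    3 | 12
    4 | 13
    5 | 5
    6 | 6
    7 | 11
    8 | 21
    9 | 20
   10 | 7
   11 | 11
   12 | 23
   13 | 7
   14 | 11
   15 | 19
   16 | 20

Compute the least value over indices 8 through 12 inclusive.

Elements at indices 8..12: 21, 20, 7, 11, 23
min(21, 20, 7, 11, 23) = 7

7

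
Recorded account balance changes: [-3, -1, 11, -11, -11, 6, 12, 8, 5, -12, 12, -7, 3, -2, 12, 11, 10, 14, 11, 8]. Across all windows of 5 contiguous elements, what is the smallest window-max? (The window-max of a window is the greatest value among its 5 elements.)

-3 -1 11 -11 -11 → max 11
-1 11 -11 -11 6 → max 11
11 -11 -11 6 12 → max 12
-11 -11 6 12 8 → max 12
-11 6 12 8 5 → max 12
6 12 8 5 -12 → max 12
12 8 5 -12 12 → max 12
8 5 -12 12 -7 → max 12
5 -12 12 -7 3 → max 12
-12 12 -7 3 -2 → max 12
12 -7 3 -2 12 → max 12
-7 3 -2 12 11 → max 12
3 -2 12 11 10 → max 12
-2 12 11 10 14 → max 14
12 11 10 14 11 → max 14
11 10 14 11 8 → max 14
Smallest of these is 11.

11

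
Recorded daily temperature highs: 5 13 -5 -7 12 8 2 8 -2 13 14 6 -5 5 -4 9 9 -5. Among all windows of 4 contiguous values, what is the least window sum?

(5, 13, -5, -7) → sum 6
(13, -5, -7, 12) → sum 13
(-5, -7, 12, 8) → sum 8
(-7, 12, 8, 2) → sum 15
(12, 8, 2, 8) → sum 30
(8, 2, 8, -2) → sum 16
(2, 8, -2, 13) → sum 21
(8, -2, 13, 14) → sum 33
(-2, 13, 14, 6) → sum 31
(13, 14, 6, -5) → sum 28
(14, 6, -5, 5) → sum 20
(6, -5, 5, -4) → sum 2
(-5, 5, -4, 9) → sum 5
(5, -4, 9, 9) → sum 19
(-4, 9, 9, -5) → sum 9
Least of these is 2.

2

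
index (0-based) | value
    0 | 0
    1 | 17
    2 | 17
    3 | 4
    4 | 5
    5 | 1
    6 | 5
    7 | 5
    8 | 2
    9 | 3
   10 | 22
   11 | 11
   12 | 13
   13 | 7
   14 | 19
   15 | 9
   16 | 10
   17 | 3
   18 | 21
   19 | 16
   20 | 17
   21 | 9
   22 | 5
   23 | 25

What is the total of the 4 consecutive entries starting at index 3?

Elements at indices 3..6: 4, 5, 1, 5
sum(4, 5, 1, 5) = 15

15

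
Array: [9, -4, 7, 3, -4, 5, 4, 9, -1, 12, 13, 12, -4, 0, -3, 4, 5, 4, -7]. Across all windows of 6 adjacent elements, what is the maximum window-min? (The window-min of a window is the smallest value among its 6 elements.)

[9, -4, 7, 3, -4, 5] → min -4
[-4, 7, 3, -4, 5, 4] → min -4
[7, 3, -4, 5, 4, 9] → min -4
[3, -4, 5, 4, 9, -1] → min -4
[-4, 5, 4, 9, -1, 12] → min -4
[5, 4, 9, -1, 12, 13] → min -1
[4, 9, -1, 12, 13, 12] → min -1
[9, -1, 12, 13, 12, -4] → min -4
[-1, 12, 13, 12, -4, 0] → min -4
[12, 13, 12, -4, 0, -3] → min -4
[13, 12, -4, 0, -3, 4] → min -4
[12, -4, 0, -3, 4, 5] → min -4
[-4, 0, -3, 4, 5, 4] → min -4
[0, -3, 4, 5, 4, -7] → min -7
Maximum of these is -1.

-1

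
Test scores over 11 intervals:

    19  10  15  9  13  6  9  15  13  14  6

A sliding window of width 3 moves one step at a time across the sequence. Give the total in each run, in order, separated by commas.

44, 34, 37, 28, 28, 30, 37, 42, 33

Sliding a size-3 window across the 11 values:
(19, 10, 15) → sum 44
(10, 15, 9) → sum 34
(15, 9, 13) → sum 37
(9, 13, 6) → sum 28
(13, 6, 9) → sum 28
(6, 9, 15) → sum 30
(9, 15, 13) → sum 37
(15, 13, 14) → sum 42
(13, 14, 6) → sum 33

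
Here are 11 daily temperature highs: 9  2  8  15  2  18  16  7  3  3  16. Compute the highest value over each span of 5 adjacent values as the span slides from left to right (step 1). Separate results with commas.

15, 18, 18, 18, 18, 18, 16

Sliding a size-5 window across the 11 values:
9 2 8 15 2 → max 15
2 8 15 2 18 → max 18
8 15 2 18 16 → max 18
15 2 18 16 7 → max 18
2 18 16 7 3 → max 18
18 16 7 3 3 → max 18
16 7 3 3 16 → max 16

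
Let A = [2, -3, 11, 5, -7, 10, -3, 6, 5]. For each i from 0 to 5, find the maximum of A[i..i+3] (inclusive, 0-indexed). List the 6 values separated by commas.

11, 11, 11, 10, 10, 10

2 -3 11 5 → max 11
-3 11 5 -7 → max 11
11 5 -7 10 → max 11
5 -7 10 -3 → max 10
-7 10 -3 6 → max 10
10 -3 6 5 → max 10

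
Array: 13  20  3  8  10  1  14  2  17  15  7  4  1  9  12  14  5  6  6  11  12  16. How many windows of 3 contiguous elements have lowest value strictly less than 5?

12

(13, 20, 3) → min 3  < 5 ✓
(20, 3, 8) → min 3  < 5 ✓
(3, 8, 10) → min 3  < 5 ✓
(8, 10, 1) → min 1  < 5 ✓
(10, 1, 14) → min 1  < 5 ✓
(1, 14, 2) → min 1  < 5 ✓
(14, 2, 17) → min 2  < 5 ✓
(2, 17, 15) → min 2  < 5 ✓
(17, 15, 7) → min 7
(15, 7, 4) → min 4  < 5 ✓
(7, 4, 1) → min 1  < 5 ✓
(4, 1, 9) → min 1  < 5 ✓
(1, 9, 12) → min 1  < 5 ✓
(9, 12, 14) → min 9
(12, 14, 5) → min 5
(14, 5, 6) → min 5
(5, 6, 6) → min 5
(6, 6, 11) → min 6
(6, 11, 12) → min 6
(11, 12, 16) → min 11
12 windows satisfy the condition.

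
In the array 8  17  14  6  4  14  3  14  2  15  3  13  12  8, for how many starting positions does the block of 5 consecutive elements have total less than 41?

[8, 17, 14, 6, 4] → sum 49
[17, 14, 6, 4, 14] → sum 55
[14, 6, 4, 14, 3] → sum 41
[6, 4, 14, 3, 14] → sum 41
[4, 14, 3, 14, 2] → sum 37  < 41 ✓
[14, 3, 14, 2, 15] → sum 48
[3, 14, 2, 15, 3] → sum 37  < 41 ✓
[14, 2, 15, 3, 13] → sum 47
[2, 15, 3, 13, 12] → sum 45
[15, 3, 13, 12, 8] → sum 51
2 windows satisfy the condition.

2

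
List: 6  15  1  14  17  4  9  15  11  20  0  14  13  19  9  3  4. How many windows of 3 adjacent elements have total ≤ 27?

[6, 15, 1] → sum 22  ≤ 27 ✓
[15, 1, 14] → sum 30
[1, 14, 17] → sum 32
[14, 17, 4] → sum 35
[17, 4, 9] → sum 30
[4, 9, 15] → sum 28
[9, 15, 11] → sum 35
[15, 11, 20] → sum 46
[11, 20, 0] → sum 31
[20, 0, 14] → sum 34
[0, 14, 13] → sum 27  ≤ 27 ✓
[14, 13, 19] → sum 46
[13, 19, 9] → sum 41
[19, 9, 3] → sum 31
[9, 3, 4] → sum 16  ≤ 27 ✓
3 windows satisfy the condition.

3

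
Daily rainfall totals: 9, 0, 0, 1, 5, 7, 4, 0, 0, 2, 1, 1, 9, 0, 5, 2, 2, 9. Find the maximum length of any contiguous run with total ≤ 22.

11

Extend to the right; shrink from the left whenever the sum exceeds 22:
→ 9: sum 9, len 1
→ 0: sum 9, len 2
→ 0: sum 9, len 3
→ 1: sum 10, len 4
→ 5: sum 15, len 5
→ 7: sum 22, len 6
→ 4 (dropped 9): sum 17, len 6
→ 0: sum 17, len 7
→ 0: sum 17, len 8
→ 2: sum 19, len 9
→ 1: sum 20, len 10
→ 1: sum 21, len 11
→ 9 (dropped 0, 0, 1, 5, 7): sum 17, len 7
→ 0: sum 17, len 8
→ 5: sum 22, len 9
→ 2 (dropped 4): sum 20, len 9
→ 2: sum 22, len 10
→ 9 (dropped 0, 0, 2, 1, 1, 9): sum 18, len 5
Longest length seen: 11.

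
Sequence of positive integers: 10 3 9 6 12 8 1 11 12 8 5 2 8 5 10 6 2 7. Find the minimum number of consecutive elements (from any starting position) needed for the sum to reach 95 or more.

13

add 10: running sum 10 < 95
add 3: running sum 13 < 95
add 9: running sum 22 < 95
add 6: running sum 28 < 95
add 12: running sum 40 < 95
add 8: running sum 48 < 95
add 1: running sum 49 < 95
add 11: running sum 60 < 95
add 12: running sum 72 < 95
add 8: running sum 80 < 95
add 5: running sum 85 < 95
add 2: running sum 87 < 95
end 12: [10, 3, 9, 6, 12, 8, 1, 11, 12, 8, 5, 2, 8] sum 95, len 13
end 13: [10, 3, 9, 6, 12, 8, 1, 11, 12, 8, 5, 2, 8, 5] sum 100, len 14
end 14: [9, 6, 12, 8, 1, 11, 12, 8, 5, 2, 8, 5, 10] sum 97, len 13
end 15: [9, 6, 12, 8, 1, 11, 12, 8, 5, 2, 8, 5, 10, 6] sum 103, len 14
end 16: [6, 12, 8, 1, 11, 12, 8, 5, 2, 8, 5, 10, 6, 2] sum 96, len 14
end 17: [12, 8, 1, 11, 12, 8, 5, 2, 8, 5, 10, 6, 2, 7] sum 97, len 14
Shortest qualifying length: 13.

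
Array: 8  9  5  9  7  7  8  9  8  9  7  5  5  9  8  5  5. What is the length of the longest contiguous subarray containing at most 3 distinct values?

Extend right; when distinct count exceeds 3, shrink from the left:
add 8: window [8] (1 distinct), len 1
add 9: window [8, 9] (2 distinct), len 2
add 5: window [8, 9, 5] (3 distinct), len 3
add 9: window [8, 9, 5, 9] (3 distinct), len 4
add 7: window [9, 5, 9, 7] (3 distinct), len 4
add 7: window [9, 5, 9, 7, 7] (3 distinct), len 5
add 8: window [9, 7, 7, 8] (3 distinct), len 4
add 9: window [9, 7, 7, 8, 9] (3 distinct), len 5
add 8: window [9, 7, 7, 8, 9, 8] (3 distinct), len 6
add 9: window [9, 7, 7, 8, 9, 8, 9] (3 distinct), len 7
add 7: window [9, 7, 7, 8, 9, 8, 9, 7] (3 distinct), len 8
add 5: window [9, 7, 5] (3 distinct), len 3
add 5: window [9, 7, 5, 5] (3 distinct), len 4
add 9: window [9, 7, 5, 5, 9] (3 distinct), len 5
add 8: window [5, 5, 9, 8] (3 distinct), len 4
add 5: window [5, 5, 9, 8, 5] (3 distinct), len 5
add 5: window [5, 5, 9, 8, 5, 5] (3 distinct), len 6
Longest length with ≤3 distinct: 8.

8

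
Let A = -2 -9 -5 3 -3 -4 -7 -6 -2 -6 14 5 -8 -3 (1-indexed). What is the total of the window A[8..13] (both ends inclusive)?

-3

Elements at indices 8..13: -6, -2, -6, 14, 5, -8
sum(-6, -2, -6, 14, 5, -8) = -3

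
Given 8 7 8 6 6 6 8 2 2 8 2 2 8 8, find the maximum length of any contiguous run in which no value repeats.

3

add 8: [8] len 1
add 7: [8, 7] len 2
add 8 (repeat 8, move left end past it): [7, 8] len 2
add 6: [7, 8, 6] len 3
add 6 (repeat 6, move left end past it): [6] len 1
add 6 (repeat 6, move left end past it): [6] len 1
add 8: [6, 8] len 2
add 2: [6, 8, 2] len 3
add 2 (repeat 2, move left end past it): [2] len 1
add 8: [2, 8] len 2
add 2 (repeat 2, move left end past it): [8, 2] len 2
add 2 (repeat 2, move left end past it): [2] len 1
add 8: [2, 8] len 2
add 8 (repeat 8, move left end past it): [8] len 1
Longest all-distinct length: 3.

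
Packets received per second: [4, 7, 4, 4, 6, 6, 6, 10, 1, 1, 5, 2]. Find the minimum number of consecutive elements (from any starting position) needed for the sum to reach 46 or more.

8

add 4: running sum 4 < 46
add 7: running sum 11 < 46
add 4: running sum 15 < 46
add 4: running sum 19 < 46
add 6: running sum 25 < 46
add 6: running sum 31 < 46
add 6: running sum 37 < 46
add 10: shortest ending here [4, 7, 4, 4, 6, 6, 6, 10] sum 47, len 8
add 1: shortest ending here [4, 7, 4, 4, 6, 6, 6, 10, 1] sum 48, len 9
add 1: shortest ending here [4, 7, 4, 4, 6, 6, 6, 10, 1, 1] sum 49, len 10
add 5: shortest ending here [7, 4, 4, 6, 6, 6, 10, 1, 1, 5] sum 50, len 10
add 2: shortest ending here [7, 4, 4, 6, 6, 6, 10, 1, 1, 5, 2] sum 52, len 11
Shortest qualifying length: 8.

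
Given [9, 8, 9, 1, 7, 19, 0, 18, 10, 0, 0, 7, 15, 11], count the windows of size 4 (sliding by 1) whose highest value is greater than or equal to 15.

9 8 9 1 → max 9
8 9 1 7 → max 9
9 1 7 19 → max 19  ≥ 15 ✓
1 7 19 0 → max 19  ≥ 15 ✓
7 19 0 18 → max 19  ≥ 15 ✓
19 0 18 10 → max 19  ≥ 15 ✓
0 18 10 0 → max 18  ≥ 15 ✓
18 10 0 0 → max 18  ≥ 15 ✓
10 0 0 7 → max 10
0 0 7 15 → max 15  ≥ 15 ✓
0 7 15 11 → max 15  ≥ 15 ✓
8 windows satisfy the condition.

8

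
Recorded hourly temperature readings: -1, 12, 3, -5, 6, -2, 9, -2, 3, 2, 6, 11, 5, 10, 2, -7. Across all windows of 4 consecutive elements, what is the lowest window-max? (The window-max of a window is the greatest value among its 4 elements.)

(-1, 12, 3, -5) → max 12
(12, 3, -5, 6) → max 12
(3, -5, 6, -2) → max 6
(-5, 6, -2, 9) → max 9
(6, -2, 9, -2) → max 9
(-2, 9, -2, 3) → max 9
(9, -2, 3, 2) → max 9
(-2, 3, 2, 6) → max 6
(3, 2, 6, 11) → max 11
(2, 6, 11, 5) → max 11
(6, 11, 5, 10) → max 11
(11, 5, 10, 2) → max 11
(5, 10, 2, -7) → max 10
Lowest of these is 6.

6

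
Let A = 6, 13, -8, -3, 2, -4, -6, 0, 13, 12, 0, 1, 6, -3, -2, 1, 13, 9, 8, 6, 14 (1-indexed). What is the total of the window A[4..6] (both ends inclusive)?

-5

Elements at indices 4..6: -3, 2, -4
sum(-3, 2, -4) = -5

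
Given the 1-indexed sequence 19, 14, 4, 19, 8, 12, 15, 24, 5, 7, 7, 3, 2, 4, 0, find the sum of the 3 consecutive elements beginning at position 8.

Elements at indices 8..10: 24, 5, 7
sum(24, 5, 7) = 36

36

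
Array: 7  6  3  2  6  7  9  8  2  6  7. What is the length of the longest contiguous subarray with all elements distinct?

[7] len 1
[7, 6] len 2
[7, 6, 3] len 3
[7, 6, 3, 2] len 4
[3, 2, 6] len 3
[3, 2, 6, 7] len 4
[3, 2, 6, 7, 9] len 5
[3, 2, 6, 7, 9, 8] len 6
[6, 7, 9, 8, 2] len 5
[7, 9, 8, 2, 6] len 5
[9, 8, 2, 6, 7] len 5
Longest all-distinct length: 6.

6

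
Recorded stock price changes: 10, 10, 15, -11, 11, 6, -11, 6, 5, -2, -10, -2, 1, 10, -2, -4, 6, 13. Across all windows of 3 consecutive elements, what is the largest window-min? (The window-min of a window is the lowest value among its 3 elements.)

10

10 10 15 → min 10
10 15 -11 → min -11
15 -11 11 → min -11
-11 11 6 → min -11
11 6 -11 → min -11
6 -11 6 → min -11
-11 6 5 → min -11
6 5 -2 → min -2
5 -2 -10 → min -10
-2 -10 -2 → min -10
-10 -2 1 → min -10
-2 1 10 → min -2
1 10 -2 → min -2
10 -2 -4 → min -4
-2 -4 6 → min -4
-4 6 13 → min -4
Largest of these is 10.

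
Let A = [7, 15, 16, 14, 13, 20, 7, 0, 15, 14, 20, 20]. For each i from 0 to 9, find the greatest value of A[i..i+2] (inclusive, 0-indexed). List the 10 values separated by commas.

16, 16, 16, 20, 20, 20, 15, 15, 20, 20

7 15 16 → max 16
15 16 14 → max 16
16 14 13 → max 16
14 13 20 → max 20
13 20 7 → max 20
20 7 0 → max 20
7 0 15 → max 15
0 15 14 → max 15
15 14 20 → max 20
14 20 20 → max 20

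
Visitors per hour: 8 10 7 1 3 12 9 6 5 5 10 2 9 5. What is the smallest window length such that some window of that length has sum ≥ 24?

Extend right; whenever the sum reaches 24, record the length and shrink from the left:
add 8: running sum 8 < 24
add 10: running sum 18 < 24
end 2: [8, 10, 7] sum 25, len 3
end 3: [8, 10, 7, 1] sum 26, len 4
end 4: [8, 10, 7, 1, 3] sum 29, len 5
end 5: [10, 7, 1, 3, 12] sum 33, len 5
end 6: [3, 12, 9] sum 24, len 3
end 7: [12, 9, 6] sum 27, len 3
end 8: [12, 9, 6, 5] sum 32, len 4
end 9: [9, 6, 5, 5] sum 25, len 4
end 10: [6, 5, 5, 10] sum 26, len 4
end 11: [6, 5, 5, 10, 2] sum 28, len 5
end 12: [5, 10, 2, 9] sum 26, len 4
end 13: [10, 2, 9, 5] sum 26, len 4
Shortest qualifying length: 3.

3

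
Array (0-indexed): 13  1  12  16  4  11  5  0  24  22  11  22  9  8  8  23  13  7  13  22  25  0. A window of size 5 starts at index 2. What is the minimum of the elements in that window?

4

Elements at indices 2..6: 12, 16, 4, 11, 5
min(12, 16, 4, 11, 5) = 4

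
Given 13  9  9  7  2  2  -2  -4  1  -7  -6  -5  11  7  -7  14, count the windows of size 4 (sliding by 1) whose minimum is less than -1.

(13, 9, 9, 7) → min 7
(9, 9, 7, 2) → min 2
(9, 7, 2, 2) → min 2
(7, 2, 2, -2) → min -2  < -1 ✓
(2, 2, -2, -4) → min -4  < -1 ✓
(2, -2, -4, 1) → min -4  < -1 ✓
(-2, -4, 1, -7) → min -7  < -1 ✓
(-4, 1, -7, -6) → min -7  < -1 ✓
(1, -7, -6, -5) → min -7  < -1 ✓
(-7, -6, -5, 11) → min -7  < -1 ✓
(-6, -5, 11, 7) → min -6  < -1 ✓
(-5, 11, 7, -7) → min -7  < -1 ✓
(11, 7, -7, 14) → min -7  < -1 ✓
10 windows satisfy the condition.

10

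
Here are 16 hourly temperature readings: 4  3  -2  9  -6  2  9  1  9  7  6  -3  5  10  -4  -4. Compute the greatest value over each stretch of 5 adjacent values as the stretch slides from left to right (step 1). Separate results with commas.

9, 9, 9, 9, 9, 9, 9, 9, 9, 10, 10, 10

4 3 -2 9 -6 → max 9
3 -2 9 -6 2 → max 9
-2 9 -6 2 9 → max 9
9 -6 2 9 1 → max 9
-6 2 9 1 9 → max 9
2 9 1 9 7 → max 9
9 1 9 7 6 → max 9
1 9 7 6 -3 → max 9
9 7 6 -3 5 → max 9
7 6 -3 5 10 → max 10
6 -3 5 10 -4 → max 10
-3 5 10 -4 -4 → max 10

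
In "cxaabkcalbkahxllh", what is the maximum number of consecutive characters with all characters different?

6

add c: [c] len 1
add x: [c, x] len 2
add a: [c, x, a] len 3
add a (repeat a, move left end past it): [a] len 1
add b: [a, b] len 2
add k: [a, b, k] len 3
add c: [a, b, k, c] len 4
add a (repeat a, move left end past it): [b, k, c, a] len 4
add l: [b, k, c, a, l] len 5
add b (repeat b, move left end past it): [k, c, a, l, b] len 5
add k (repeat k, move left end past it): [c, a, l, b, k] len 5
add a (repeat a, move left end past it): [l, b, k, a] len 4
add h: [l, b, k, a, h] len 5
add x: [l, b, k, a, h, x] len 6
add l (repeat l, move left end past it): [b, k, a, h, x, l] len 6
add l (repeat l, move left end past it): [l] len 1
add h: [l, h] len 2
Longest all-distinct length: 6.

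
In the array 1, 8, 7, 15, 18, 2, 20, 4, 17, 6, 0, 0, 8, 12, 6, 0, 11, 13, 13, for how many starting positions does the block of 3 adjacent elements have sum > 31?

[1, 8, 7] → sum 16
[8, 7, 15] → sum 30
[7, 15, 18] → sum 40  > 31 ✓
[15, 18, 2] → sum 35  > 31 ✓
[18, 2, 20] → sum 40  > 31 ✓
[2, 20, 4] → sum 26
[20, 4, 17] → sum 41  > 31 ✓
[4, 17, 6] → sum 27
[17, 6, 0] → sum 23
[6, 0, 0] → sum 6
[0, 0, 8] → sum 8
[0, 8, 12] → sum 20
[8, 12, 6] → sum 26
[12, 6, 0] → sum 18
[6, 0, 11] → sum 17
[0, 11, 13] → sum 24
[11, 13, 13] → sum 37  > 31 ✓
5 windows satisfy the condition.

5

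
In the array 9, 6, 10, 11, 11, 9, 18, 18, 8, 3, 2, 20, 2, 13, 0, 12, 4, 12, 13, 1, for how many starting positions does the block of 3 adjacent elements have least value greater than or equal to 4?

(9, 6, 10) → min 6  ≥ 4 ✓
(6, 10, 11) → min 6  ≥ 4 ✓
(10, 11, 11) → min 10  ≥ 4 ✓
(11, 11, 9) → min 9  ≥ 4 ✓
(11, 9, 18) → min 9  ≥ 4 ✓
(9, 18, 18) → min 9  ≥ 4 ✓
(18, 18, 8) → min 8  ≥ 4 ✓
(18, 8, 3) → min 3
(8, 3, 2) → min 2
(3, 2, 20) → min 2
(2, 20, 2) → min 2
(20, 2, 13) → min 2
(2, 13, 0) → min 0
(13, 0, 12) → min 0
(0, 12, 4) → min 0
(12, 4, 12) → min 4  ≥ 4 ✓
(4, 12, 13) → min 4  ≥ 4 ✓
(12, 13, 1) → min 1
9 windows satisfy the condition.

9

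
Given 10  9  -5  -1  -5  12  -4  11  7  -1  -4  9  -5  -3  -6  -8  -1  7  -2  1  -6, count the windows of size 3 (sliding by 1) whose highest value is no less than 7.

14

10 9 -5 → max 10  ≥ 7 ✓
9 -5 -1 → max 9  ≥ 7 ✓
-5 -1 -5 → max -1
-1 -5 12 → max 12  ≥ 7 ✓
-5 12 -4 → max 12  ≥ 7 ✓
12 -4 11 → max 12  ≥ 7 ✓
-4 11 7 → max 11  ≥ 7 ✓
11 7 -1 → max 11  ≥ 7 ✓
7 -1 -4 → max 7  ≥ 7 ✓
-1 -4 9 → max 9  ≥ 7 ✓
-4 9 -5 → max 9  ≥ 7 ✓
9 -5 -3 → max 9  ≥ 7 ✓
-5 -3 -6 → max -3
-3 -6 -8 → max -3
-6 -8 -1 → max -1
-8 -1 7 → max 7  ≥ 7 ✓
-1 7 -2 → max 7  ≥ 7 ✓
7 -2 1 → max 7  ≥ 7 ✓
-2 1 -6 → max 1
14 windows satisfy the condition.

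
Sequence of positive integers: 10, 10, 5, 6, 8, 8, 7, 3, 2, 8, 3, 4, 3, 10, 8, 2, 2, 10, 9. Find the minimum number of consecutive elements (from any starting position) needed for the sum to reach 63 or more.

10

Extend right; whenever the sum reaches 63, record the length and shrink from the left:
add 10: running sum 10 < 63
add 10: running sum 20 < 63
add 5: running sum 25 < 63
add 6: running sum 31 < 63
add 8: running sum 39 < 63
add 8: running sum 47 < 63
add 7: running sum 54 < 63
add 3: running sum 57 < 63
add 2: running sum 59 < 63
add 8: shortest ending here [10, 10, 5, 6, 8, 8, 7, 3, 2, 8] sum 67, len 10
add 3: shortest ending here [10, 10, 5, 6, 8, 8, 7, 3, 2, 8, 3] sum 70, len 11
add 4: shortest ending here [10, 5, 6, 8, 8, 7, 3, 2, 8, 3, 4] sum 64, len 11
add 3: shortest ending here [10, 5, 6, 8, 8, 7, 3, 2, 8, 3, 4, 3] sum 67, len 12
add 10: shortest ending here [5, 6, 8, 8, 7, 3, 2, 8, 3, 4, 3, 10] sum 67, len 12
add 8: shortest ending here [8, 8, 7, 3, 2, 8, 3, 4, 3, 10, 8] sum 64, len 11
add 2: shortest ending here [8, 8, 7, 3, 2, 8, 3, 4, 3, 10, 8, 2] sum 66, len 12
add 2: shortest ending here [8, 8, 7, 3, 2, 8, 3, 4, 3, 10, 8, 2, 2] sum 68, len 13
add 10: shortest ending here [8, 7, 3, 2, 8, 3, 4, 3, 10, 8, 2, 2, 10] sum 70, len 13
add 9: shortest ending here [3, 2, 8, 3, 4, 3, 10, 8, 2, 2, 10, 9] sum 64, len 12
Shortest qualifying length: 10.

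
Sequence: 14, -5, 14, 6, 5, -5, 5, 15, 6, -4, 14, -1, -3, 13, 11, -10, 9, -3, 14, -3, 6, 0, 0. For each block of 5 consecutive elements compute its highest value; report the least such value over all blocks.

Window maxs for each of the 19 positions:
14 -5 14 6 5 → max 14
-5 14 6 5 -5 → max 14
14 6 5 -5 5 → max 14
6 5 -5 5 15 → max 15
5 -5 5 15 6 → max 15
-5 5 15 6 -4 → max 15
5 15 6 -4 14 → max 15
15 6 -4 14 -1 → max 15
6 -4 14 -1 -3 → max 14
-4 14 -1 -3 13 → max 14
14 -1 -3 13 11 → max 14
-1 -3 13 11 -10 → max 13
-3 13 11 -10 9 → max 13
13 11 -10 9 -3 → max 13
11 -10 9 -3 14 → max 14
-10 9 -3 14 -3 → max 14
9 -3 14 -3 6 → max 14
-3 14 -3 6 0 → max 14
14 -3 6 0 0 → max 14
Least of these is 13.

13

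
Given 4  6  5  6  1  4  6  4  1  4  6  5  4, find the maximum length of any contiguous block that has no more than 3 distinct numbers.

8

[4] 1 distinct, len 1
[4, 6] 2 distinct, len 2
[4, 6, 5] 3 distinct, len 3
[4, 6, 5, 6] 3 distinct, len 4
[6, 5, 6, 1] 3 distinct, len 4
[6, 1, 4] 3 distinct, len 3
[6, 1, 4, 6] 3 distinct, len 4
[6, 1, 4, 6, 4] 3 distinct, len 5
[6, 1, 4, 6, 4, 1] 3 distinct, len 6
[6, 1, 4, 6, 4, 1, 4] 3 distinct, len 7
[6, 1, 4, 6, 4, 1, 4, 6] 3 distinct, len 8
[4, 6, 5] 3 distinct, len 3
[4, 6, 5, 4] 3 distinct, len 4
Longest length with ≤3 distinct: 8.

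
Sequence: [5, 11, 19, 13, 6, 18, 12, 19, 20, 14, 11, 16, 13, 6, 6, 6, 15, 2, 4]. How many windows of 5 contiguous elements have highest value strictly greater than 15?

5 11 19 13 6 → max 19  > 15 ✓
11 19 13 6 18 → max 19  > 15 ✓
19 13 6 18 12 → max 19  > 15 ✓
13 6 18 12 19 → max 19  > 15 ✓
6 18 12 19 20 → max 20  > 15 ✓
18 12 19 20 14 → max 20  > 15 ✓
12 19 20 14 11 → max 20  > 15 ✓
19 20 14 11 16 → max 20  > 15 ✓
20 14 11 16 13 → max 20  > 15 ✓
14 11 16 13 6 → max 16  > 15 ✓
11 16 13 6 6 → max 16  > 15 ✓
16 13 6 6 6 → max 16  > 15 ✓
13 6 6 6 15 → max 15
6 6 6 15 2 → max 15
6 6 15 2 4 → max 15
12 windows satisfy the condition.

12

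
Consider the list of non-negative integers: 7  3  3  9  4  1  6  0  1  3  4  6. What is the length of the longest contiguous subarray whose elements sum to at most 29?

add 7: [7] sum 7, len 1
add 3: [7, 3] sum 10, len 2
add 3: [7, 3, 3] sum 13, len 3
add 9: [7, 3, 3, 9] sum 22, len 4
add 4: [7, 3, 3, 9, 4] sum 26, len 5
add 1: [7, 3, 3, 9, 4, 1] sum 27, len 6
add 6: [3, 3, 9, 4, 1, 6] sum 26, len 6
add 0: [3, 3, 9, 4, 1, 6, 0] sum 26, len 7
add 1: [3, 3, 9, 4, 1, 6, 0, 1] sum 27, len 8
add 3: [3, 9, 4, 1, 6, 0, 1, 3] sum 27, len 8
add 4: [9, 4, 1, 6, 0, 1, 3, 4] sum 28, len 8
add 6: [4, 1, 6, 0, 1, 3, 4, 6] sum 25, len 8
Longest length seen: 8.

8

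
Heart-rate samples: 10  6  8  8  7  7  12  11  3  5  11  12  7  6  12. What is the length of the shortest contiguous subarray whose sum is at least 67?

Extend right; whenever the sum reaches 67, record the length and shrink from the left:
add 10: running sum 10 < 67
add 6: running sum 16 < 67
add 8: running sum 24 < 67
add 8: running sum 32 < 67
add 7: running sum 39 < 67
add 7: running sum 46 < 67
add 12: running sum 58 < 67
add 11: shortest ending here [10, 6, 8, 8, 7, 7, 12, 11] sum 69, len 8
add 3: shortest ending here [10, 6, 8, 8, 7, 7, 12, 11, 3] sum 72, len 9
add 5: shortest ending here [6, 8, 8, 7, 7, 12, 11, 3, 5] sum 67, len 9
add 11: shortest ending here [8, 8, 7, 7, 12, 11, 3, 5, 11] sum 72, len 9
add 12: shortest ending here [7, 7, 12, 11, 3, 5, 11, 12] sum 68, len 8
add 7: shortest ending here [7, 12, 11, 3, 5, 11, 12, 7] sum 68, len 8
add 6: shortest ending here [12, 11, 3, 5, 11, 12, 7, 6] sum 67, len 8
add 12: shortest ending here [11, 3, 5, 11, 12, 7, 6, 12] sum 67, len 8
Shortest qualifying length: 8.

8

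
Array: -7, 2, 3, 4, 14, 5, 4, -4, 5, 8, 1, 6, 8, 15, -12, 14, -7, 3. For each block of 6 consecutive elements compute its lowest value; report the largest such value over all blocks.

2

[-7, 2, 3, 4, 14, 5] → min -7
[2, 3, 4, 14, 5, 4] → min 2
[3, 4, 14, 5, 4, -4] → min -4
[4, 14, 5, 4, -4, 5] → min -4
[14, 5, 4, -4, 5, 8] → min -4
[5, 4, -4, 5, 8, 1] → min -4
[4, -4, 5, 8, 1, 6] → min -4
[-4, 5, 8, 1, 6, 8] → min -4
[5, 8, 1, 6, 8, 15] → min 1
[8, 1, 6, 8, 15, -12] → min -12
[1, 6, 8, 15, -12, 14] → min -12
[6, 8, 15, -12, 14, -7] → min -12
[8, 15, -12, 14, -7, 3] → min -12
Largest of these is 2.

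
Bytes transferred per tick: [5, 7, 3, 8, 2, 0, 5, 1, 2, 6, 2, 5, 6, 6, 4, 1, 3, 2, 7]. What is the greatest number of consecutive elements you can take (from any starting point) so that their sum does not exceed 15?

5

Extend to the right; shrink from the left whenever the sum exceeds 15:
→ 5: sum 5, len 1
→ 7: sum 12, len 2
→ 3: sum 15, len 3
→ 8 (dropped 5, 7): sum 11, len 2
→ 2: sum 13, len 3
→ 0: sum 13, len 4
→ 5 (dropped 3): sum 15, len 4
→ 1 (dropped 8): sum 8, len 4
→ 2: sum 10, len 5
→ 6 (dropped 2): sum 14, len 5
→ 2 (dropped 0, 5): sum 11, len 4
→ 5 (dropped 1): sum 15, len 4
→ 6 (dropped 2, 6): sum 13, len 3
→ 6 (dropped 2, 5): sum 12, len 2
→ 4 (dropped 6): sum 10, len 2
→ 1: sum 11, len 3
→ 3: sum 14, len 4
→ 2 (dropped 6): sum 10, len 4
→ 7 (dropped 4): sum 13, len 4
Longest length seen: 5.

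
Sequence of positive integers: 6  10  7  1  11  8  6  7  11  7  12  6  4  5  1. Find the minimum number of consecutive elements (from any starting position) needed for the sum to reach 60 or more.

7

add 6: running sum 6 < 60
add 10: running sum 16 < 60
add 7: running sum 23 < 60
add 1: running sum 24 < 60
add 11: running sum 35 < 60
add 8: running sum 43 < 60
add 6: running sum 49 < 60
add 7: running sum 56 < 60
end 8: [10, 7, 1, 11, 8, 6, 7, 11] sum 61, len 8
end 9: [10, 7, 1, 11, 8, 6, 7, 11, 7] sum 68, len 9
end 10: [11, 8, 6, 7, 11, 7, 12] sum 62, len 7
end 11: [11, 8, 6, 7, 11, 7, 12, 6] sum 68, len 8
end 12: [8, 6, 7, 11, 7, 12, 6, 4] sum 61, len 8
end 13: [8, 6, 7, 11, 7, 12, 6, 4, 5] sum 66, len 9
end 14: [8, 6, 7, 11, 7, 12, 6, 4, 5, 1] sum 67, len 10
Shortest qualifying length: 7.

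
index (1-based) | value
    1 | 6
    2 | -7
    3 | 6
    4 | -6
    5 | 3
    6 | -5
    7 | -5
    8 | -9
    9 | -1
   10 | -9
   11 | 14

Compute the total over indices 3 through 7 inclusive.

Elements at indices 3..7: 6, -6, 3, -5, -5
sum(6, -6, 3, -5, -5) = -7

-7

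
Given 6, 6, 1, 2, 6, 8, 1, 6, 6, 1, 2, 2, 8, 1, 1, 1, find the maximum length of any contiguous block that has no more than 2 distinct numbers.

4

Extend right; when distinct count exceeds 2, shrink from the left:
add 6: window [6] (1 distinct), len 1
add 6: window [6, 6] (1 distinct), len 2
add 1: window [6, 6, 1] (2 distinct), len 3
add 2: window [1, 2] (2 distinct), len 2
add 6: window [2, 6] (2 distinct), len 2
add 8: window [6, 8] (2 distinct), len 2
add 1: window [8, 1] (2 distinct), len 2
add 6: window [1, 6] (2 distinct), len 2
add 6: window [1, 6, 6] (2 distinct), len 3
add 1: window [1, 6, 6, 1] (2 distinct), len 4
add 2: window [1, 2] (2 distinct), len 2
add 2: window [1, 2, 2] (2 distinct), len 3
add 8: window [2, 2, 8] (2 distinct), len 3
add 1: window [8, 1] (2 distinct), len 2
add 1: window [8, 1, 1] (2 distinct), len 3
add 1: window [8, 1, 1, 1] (2 distinct), len 4
Longest length with ≤2 distinct: 4.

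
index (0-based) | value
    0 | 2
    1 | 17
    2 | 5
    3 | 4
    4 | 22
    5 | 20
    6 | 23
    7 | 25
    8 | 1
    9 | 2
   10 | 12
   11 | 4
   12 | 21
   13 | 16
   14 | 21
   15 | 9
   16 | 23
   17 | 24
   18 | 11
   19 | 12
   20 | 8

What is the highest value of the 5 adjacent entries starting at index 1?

Elements at indices 1..5: 17, 5, 4, 22, 20
max(17, 5, 4, 22, 20) = 22

22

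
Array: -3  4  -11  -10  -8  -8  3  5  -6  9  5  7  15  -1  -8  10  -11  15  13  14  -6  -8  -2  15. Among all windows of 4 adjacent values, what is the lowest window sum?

-37

[-3, 4, -11, -10] → sum -20
[4, -11, -10, -8] → sum -25
[-11, -10, -8, -8] → sum -37
[-10, -8, -8, 3] → sum -23
[-8, -8, 3, 5] → sum -8
[-8, 3, 5, -6] → sum -6
[3, 5, -6, 9] → sum 11
[5, -6, 9, 5] → sum 13
[-6, 9, 5, 7] → sum 15
[9, 5, 7, 15] → sum 36
[5, 7, 15, -1] → sum 26
[7, 15, -1, -8] → sum 13
[15, -1, -8, 10] → sum 16
[-1, -8, 10, -11] → sum -10
[-8, 10, -11, 15] → sum 6
[10, -11, 15, 13] → sum 27
[-11, 15, 13, 14] → sum 31
[15, 13, 14, -6] → sum 36
[13, 14, -6, -8] → sum 13
[14, -6, -8, -2] → sum -2
[-6, -8, -2, 15] → sum -1
Lowest of these is -37.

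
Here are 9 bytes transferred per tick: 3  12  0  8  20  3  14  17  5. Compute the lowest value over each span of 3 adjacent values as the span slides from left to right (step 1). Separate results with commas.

(3, 12, 0) → min 0
(12, 0, 8) → min 0
(0, 8, 20) → min 0
(8, 20, 3) → min 3
(20, 3, 14) → min 3
(3, 14, 17) → min 3
(14, 17, 5) → min 5

0, 0, 0, 3, 3, 3, 5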